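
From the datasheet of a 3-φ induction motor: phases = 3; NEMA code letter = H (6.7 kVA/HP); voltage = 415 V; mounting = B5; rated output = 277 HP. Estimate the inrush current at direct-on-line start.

2580 A

S_LR = 6.7 × 277 = 1855.9 kVA
I_LR = S_LR/(√3·V_L) = 1855900/(1.732×415) = 2580 A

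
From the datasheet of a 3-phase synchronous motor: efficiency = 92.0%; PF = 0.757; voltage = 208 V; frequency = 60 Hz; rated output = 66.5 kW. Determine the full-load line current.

265 A

P_out = 66.5 kW = 66500 W
P_in = P_out / η = 66500 / 0.920 = 72283 W
I_L = P_in / (√3·V_L·cosφ) = 72283 / (1.732 × 208 × 0.757) = 265 A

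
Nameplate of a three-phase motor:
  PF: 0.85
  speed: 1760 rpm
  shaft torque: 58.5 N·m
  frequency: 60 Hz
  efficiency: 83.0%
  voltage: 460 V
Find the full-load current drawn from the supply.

ω = 2π×1760/60 = 184.3 rad/s; P_out = τω = 58.5 × 184.3 = 10782 W
P_in = P_out / η = 10782 / 0.830 = 12990 W
I_L = P_in / (√3·V_L·cosφ) = 12990 / (1.732 × 460 × 0.85) = 19.2 A

19.2 A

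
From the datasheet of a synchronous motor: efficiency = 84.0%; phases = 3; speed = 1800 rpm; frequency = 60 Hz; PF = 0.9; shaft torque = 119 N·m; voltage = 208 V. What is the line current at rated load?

ω = 2π×1800/60 = 188.5 rad/s; P_out = τω = 119 × 188.5 = 22432 W
P_in = P_out / η = 22432 / 0.840 = 26705 W
I_L = P_in / (√3·V_L·cosφ) = 26705 / (1.732 × 208 × 0.9) = 82.4 A

82.4 A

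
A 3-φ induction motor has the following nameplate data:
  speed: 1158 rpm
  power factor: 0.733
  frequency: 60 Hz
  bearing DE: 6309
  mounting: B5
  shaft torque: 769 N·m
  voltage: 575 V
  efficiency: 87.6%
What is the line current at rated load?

ω = 2π×1158/60 = 121.3 rad/s; P_out = τω = 769 × 121.3 = 93280 W
P_in = P_out / η = 93280 / 0.876 = 106484 W
I_L = P_in / (√3·V_L·cosφ) = 106484 / (1.732 × 575 × 0.733) = 146 A

146 A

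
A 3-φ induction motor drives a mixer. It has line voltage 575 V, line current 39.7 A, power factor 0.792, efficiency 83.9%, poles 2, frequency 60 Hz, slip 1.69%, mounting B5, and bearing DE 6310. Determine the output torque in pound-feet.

52.3 lb·ft

P_in = √3·V·I·cosφ = 1.732 × 575 × 39.7 × 0.792 = 31313 W
P_out = η·P_in = 0.839 × 31313 = 26272 W
n_s = 120×60/2 = 3600 rpm; n = 3600×(1−0.0169) = 3539 rpm
ω = 2π×3539/60 = 370.6 rad/s
τ = P_out/ω = 26272/370.6 = 70.89 N·m
In lb·ft: 70.89/1.356 = 52.3 lb·ft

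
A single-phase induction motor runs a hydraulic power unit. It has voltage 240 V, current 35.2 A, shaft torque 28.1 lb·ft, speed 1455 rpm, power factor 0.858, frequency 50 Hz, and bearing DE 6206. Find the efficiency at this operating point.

80.1 %

τ = 28.1 lb·ft × 1.356 = 38.1 N·m
ω = 2π × 1455/60 = 152.4 rad/s; P_out = τω = 38.1 × 152.4 = 5806 W
P_in = V·I·cosφ = 240 × 35.2 × 0.858 = 7248 W
η = P_out / P_in = 5806 / 7248 = 0.801 = 80.1%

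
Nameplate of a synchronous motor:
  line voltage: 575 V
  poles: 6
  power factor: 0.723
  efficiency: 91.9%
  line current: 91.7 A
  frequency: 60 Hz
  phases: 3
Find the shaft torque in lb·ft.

356 lb·ft

P_in = √3·V·I·cosφ = 1.732 × 575 × 91.7 × 0.723 = 66027 W
P_out = η·P_in = 0.919 × 66027 = 60679 W
n = n_s = 120×60/6 = 1200 rpm (synchronous)
ω = 2π×1200/60 = 125.7 rad/s
τ = P_out/ω = 60679/125.7 = 482.7 N·m
In lb·ft: 482.7/1.356 = 356 lb·ft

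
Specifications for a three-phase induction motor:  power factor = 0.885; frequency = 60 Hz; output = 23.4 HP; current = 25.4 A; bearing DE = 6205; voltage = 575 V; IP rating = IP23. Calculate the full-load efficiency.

P_out = 23.4 × 746 = 17456 W
P_in = √3·V_L·I_L·cosφ = 1.732 × 575 × 25.4 × 0.885 = 22387 W
η = P_out / P_in = 17456 / 22387 = 0.780 = 78.0%

78.0 %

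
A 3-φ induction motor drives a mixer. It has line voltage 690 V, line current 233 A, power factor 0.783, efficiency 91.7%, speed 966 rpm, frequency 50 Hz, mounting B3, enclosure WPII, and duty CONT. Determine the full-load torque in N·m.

P_in = √3·V·I·cosφ = 1.732 × 690 × 233 × 0.783 = 218029 W
P_out = η·P_in = 0.917 × 218029 = 199933 W
n = 966 rpm
ω = 2π×966/60 = 101.2 rad/s
τ = P_out/ω = 199933/101.2 = 1980 N·m

1980 N·m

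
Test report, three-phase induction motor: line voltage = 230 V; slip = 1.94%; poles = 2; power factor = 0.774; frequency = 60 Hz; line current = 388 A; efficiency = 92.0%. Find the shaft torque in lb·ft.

220 lb·ft

P_in = √3·V·I·cosφ = 1.732 × 230 × 388 × 0.774 = 119632 W
P_out = η·P_in = 0.92 × 119632 = 110061 W
n_s = 120×60/2 = 3600 rpm; n = 3600×(1−0.0194) = 3530 rpm
ω = 2π×3530/60 = 369.7 rad/s
τ = P_out/ω = 110061/369.7 = 297.7 N·m
In lb·ft: 297.7/1.356 = 220 lb·ft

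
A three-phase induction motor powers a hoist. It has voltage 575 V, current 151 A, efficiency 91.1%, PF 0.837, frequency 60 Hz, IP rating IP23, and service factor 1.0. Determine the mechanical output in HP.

P_in = √3·V·I·cosφ = 1.732 × 575 × 151 × 0.837 = 125869 W
P_out = η·P_in = 0.911 × 125869 = 114667 W
= 114667/746 = 154 HP

154 HP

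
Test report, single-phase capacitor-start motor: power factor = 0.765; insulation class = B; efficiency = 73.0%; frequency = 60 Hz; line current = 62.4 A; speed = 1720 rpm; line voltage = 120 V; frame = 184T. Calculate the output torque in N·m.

P_in = V·I·cosφ = 120 × 62.4 × 0.765 = 5728 W
P_out = η·P_in = 0.73 × 5728 = 4181 W
n = 1720 rpm
ω = 2π×1720/60 = 180.1 rad/s
τ = P_out/ω = 4181/180.1 = 23.2 N·m

23.2 N·m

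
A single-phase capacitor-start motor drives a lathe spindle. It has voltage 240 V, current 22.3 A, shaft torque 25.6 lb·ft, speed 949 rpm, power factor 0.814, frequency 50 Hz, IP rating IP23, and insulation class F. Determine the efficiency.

τ = 25.6 lb·ft × 1.356 = 34.71 N·m
ω = 2π × 949/60 = 99.38 rad/s; P_out = τω = 34.71 × 99.38 = 3449 W
P_in = V·I·cosφ = 240 × 22.3 × 0.814 = 4357 W
η = P_out / P_in = 3449 / 4357 = 0.792 = 79.2%

79.2 %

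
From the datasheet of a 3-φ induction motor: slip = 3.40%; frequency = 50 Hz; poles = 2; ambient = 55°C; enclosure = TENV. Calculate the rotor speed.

2898 rpm

n_s = 120f/p = 120×50/2 = 3000 rpm
n = n_s(1 − s) = 3000 × (1 − 0.034) = 2898 rpm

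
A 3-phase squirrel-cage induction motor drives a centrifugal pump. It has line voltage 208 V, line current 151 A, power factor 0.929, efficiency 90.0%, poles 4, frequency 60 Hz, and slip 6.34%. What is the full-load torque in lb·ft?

P_in = √3·V·I·cosφ = 1.732 × 208 × 151 × 0.929 = 50536 W
P_out = η·P_in = 0.9 × 50536 = 45482 W
n_s = 120×60/4 = 1800 rpm; n = 1800×(1−0.0634) = 1686 rpm
ω = 2π×1686/60 = 176.6 rad/s
τ = P_out/ω = 45482/176.6 = 257.5 N·m
In lb·ft: 257.5/1.356 = 190 lb·ft

190 lb·ft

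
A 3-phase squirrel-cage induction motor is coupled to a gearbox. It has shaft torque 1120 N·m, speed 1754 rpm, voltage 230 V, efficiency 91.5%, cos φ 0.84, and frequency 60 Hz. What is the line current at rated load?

ω = 2π×1754/60 = 183.7 rad/s; P_out = τω = 1120 × 183.7 = 205744 W
P_in = P_out / η = 205744 / 0.915 = 224857 W
I_L = P_in / (√3·V_L·cosφ) = 224857 / (1.732 × 230 × 0.84) = 672 A

672 A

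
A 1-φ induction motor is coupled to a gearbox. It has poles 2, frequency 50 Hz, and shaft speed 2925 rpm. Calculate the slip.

n_s = 120f/p = 120×50/2 = 3000 rpm
s = (n_s − n)/n_s = (3000 − 2925)/3000 = 0.0250

2.50 %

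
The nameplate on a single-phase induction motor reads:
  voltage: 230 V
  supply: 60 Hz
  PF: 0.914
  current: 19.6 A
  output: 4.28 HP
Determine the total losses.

P_in = V·I·cosφ = 230×19.6×0.914 = 4120 W
P_out = 4.28×746 = 3193 W
Losses = P_in − P_out = 4120 − 3193 = 927 W

927 W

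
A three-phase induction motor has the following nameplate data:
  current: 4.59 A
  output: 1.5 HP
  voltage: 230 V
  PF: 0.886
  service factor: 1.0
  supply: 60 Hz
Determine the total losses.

P_in = √3·V·I·cosφ = 1.732×230×4.59×0.886 = 1620 W
P_out = 1.5×746 = 1119 W
Losses = P_in − P_out = 1620 − 1119 = 501 W

501 W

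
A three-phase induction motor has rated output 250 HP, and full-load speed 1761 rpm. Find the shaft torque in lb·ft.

P_out = 250 × 746 = 186500 W
ω = 2π × 1761/60 = 184.4 rad/s
τ = P_out/ω = 186500/184.4 = 1011 N·m
In lb·ft: 1011/1.356 = 746 lb·ft

746 lb·ft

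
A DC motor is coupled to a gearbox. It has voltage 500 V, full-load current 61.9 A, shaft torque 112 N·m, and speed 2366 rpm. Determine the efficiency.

89.7 %

ω = 2π × 2366/60 = 247.8 rad/s; P_out = τω = 112 × 247.8 = 27754 W
P_in = V·I = 500 × 61.9 = 30950 W
η = P_out / P_in = 27754 / 30950 = 0.897 = 89.7%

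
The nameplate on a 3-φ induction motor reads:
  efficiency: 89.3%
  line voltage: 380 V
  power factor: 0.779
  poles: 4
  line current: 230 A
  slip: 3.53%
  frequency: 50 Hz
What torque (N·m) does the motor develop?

P_in = √3·V·I·cosφ = 1.732 × 380 × 230 × 0.779 = 117923 W
P_out = η·P_in = 0.893 × 117923 = 105305 W
n_s = 120×50/4 = 1500 rpm; n = 1500×(1−0.0353) = 1447 rpm
ω = 2π×1447/60 = 151.5 rad/s
τ = P_out/ω = 105305/151.5 = 695 N·m

695 N·m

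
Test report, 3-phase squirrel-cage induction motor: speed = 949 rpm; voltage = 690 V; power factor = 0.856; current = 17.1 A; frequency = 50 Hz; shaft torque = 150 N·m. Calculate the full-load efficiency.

ω = 2π × 949/60 = 99.38 rad/s; P_out = τω = 150 × 99.38 = 14907 W
P_in = √3·V_L·I_L·cosφ = 1.732 × 690 × 17.1 × 0.856 = 17493 W
η = P_out / P_in = 14907 / 17493 = 0.852 = 85.2%

85.2 %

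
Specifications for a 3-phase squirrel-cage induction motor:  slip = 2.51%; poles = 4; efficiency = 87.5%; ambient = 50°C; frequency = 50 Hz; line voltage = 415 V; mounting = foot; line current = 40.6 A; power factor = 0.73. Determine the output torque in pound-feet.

89.8 lb·ft

P_in = √3·V·I·cosφ = 1.732 × 415 × 40.6 × 0.73 = 21303 W
P_out = η·P_in = 0.875 × 21303 = 18640 W
n_s = 120×50/4 = 1500 rpm; n = 1500×(1−0.0251) = 1462 rpm
ω = 2π×1462/60 = 153.1 rad/s
τ = P_out/ω = 18640/153.1 = 121.8 N·m
In lb·ft: 121.8/1.356 = 89.8 lb·ft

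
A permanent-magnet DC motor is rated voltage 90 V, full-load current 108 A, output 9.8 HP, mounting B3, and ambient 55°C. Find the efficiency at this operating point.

P_out = 9.8 × 746 = 7311 W
P_in = V·I = 90 × 108 = 9720 W
η = P_out / P_in = 7311 / 9720 = 0.752 = 75.2%

75.2 %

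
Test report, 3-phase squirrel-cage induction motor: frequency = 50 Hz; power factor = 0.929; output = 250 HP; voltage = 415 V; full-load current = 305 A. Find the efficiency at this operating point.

91.6 %

P_out = 250 × 746 = 186500 W
P_in = √3·V_L·I_L·cosφ = 1.732 × 415 × 305 × 0.929 = 203663 W
η = P_out / P_in = 186500 / 203663 = 0.916 = 91.6%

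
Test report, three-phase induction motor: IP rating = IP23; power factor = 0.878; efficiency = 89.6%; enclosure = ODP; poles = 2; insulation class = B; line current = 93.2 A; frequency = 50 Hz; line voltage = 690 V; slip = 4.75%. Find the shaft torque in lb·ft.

216 lb·ft

P_in = √3·V·I·cosφ = 1.732 × 690 × 93.2 × 0.878 = 97793 W
P_out = η·P_in = 0.896 × 97793 = 87623 W
n_s = 120×50/2 = 3000 rpm; n = 3000×(1−0.0475) = 2858 rpm
ω = 2π×2858/60 = 299.3 rad/s
τ = P_out/ω = 87623/299.3 = 292.8 N·m
In lb·ft: 292.8/1.356 = 216 lb·ft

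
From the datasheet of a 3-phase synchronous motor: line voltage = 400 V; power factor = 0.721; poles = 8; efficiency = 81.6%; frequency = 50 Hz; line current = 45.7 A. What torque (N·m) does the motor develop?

P_in = √3·V·I·cosφ = 1.732 × 400 × 45.7 × 0.721 = 22828 W
P_out = η·P_in = 0.816 × 22828 = 18628 W
n = n_s = 120×50/8 = 750 rpm (synchronous)
ω = 2π×750/60 = 78.54 rad/s
τ = P_out/ω = 18628/78.54 = 237 N·m

237 N·m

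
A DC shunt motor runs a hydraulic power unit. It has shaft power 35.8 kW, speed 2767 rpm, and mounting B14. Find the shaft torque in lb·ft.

ω = 2π × 2767/60 = 289.8 rad/s
τ = P/ω = 35800/289.8 = 123.5 N·m
In lb·ft: 123.5/1.356 = 91.1 lb·ft

91.1 lb·ft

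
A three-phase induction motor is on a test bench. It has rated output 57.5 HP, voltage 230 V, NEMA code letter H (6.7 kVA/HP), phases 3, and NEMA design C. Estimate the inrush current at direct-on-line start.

967 A

S_LR = 6.7 × 57.5 = 385.25 kVA
I_LR = S_LR/(√3·V_L) = 385250/(1.732×230) = 967 A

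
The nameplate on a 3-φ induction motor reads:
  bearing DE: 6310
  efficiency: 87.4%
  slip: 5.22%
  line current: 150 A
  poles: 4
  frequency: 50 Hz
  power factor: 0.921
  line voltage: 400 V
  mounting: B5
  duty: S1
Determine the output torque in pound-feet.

414 lb·ft

P_in = √3·V·I·cosφ = 1.732 × 400 × 150 × 0.921 = 95710 W
P_out = η·P_in = 0.874 × 95710 = 83651 W
n_s = 120×50/4 = 1500 rpm; n = 1500×(1−0.0522) = 1422 rpm
ω = 2π×1422/60 = 148.9 rad/s
τ = P_out/ω = 83651/148.9 = 561.8 N·m
In lb·ft: 561.8/1.356 = 414 lb·ft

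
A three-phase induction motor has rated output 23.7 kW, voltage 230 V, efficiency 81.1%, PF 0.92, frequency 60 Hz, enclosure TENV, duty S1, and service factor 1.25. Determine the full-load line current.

79.7 A

P_out = 23.7 kW = 23700 W
P_in = P_out / η = 23700 / 0.811 = 29223 W
I_L = P_in / (√3·V_L·cosφ) = 29223 / (1.732 × 230 × 0.92) = 79.7 A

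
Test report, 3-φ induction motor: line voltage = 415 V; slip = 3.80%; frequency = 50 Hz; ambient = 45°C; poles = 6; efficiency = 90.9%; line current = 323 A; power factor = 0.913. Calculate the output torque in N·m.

1910 N·m

P_in = √3·V·I·cosφ = 1.732 × 415 × 323 × 0.913 = 211968 W
P_out = η·P_in = 0.909 × 211968 = 192679 W
n_s = 120×50/6 = 1000 rpm; n = 1000×(1−0.038) = 962 rpm
ω = 2π×962/60 = 100.7 rad/s
τ = P_out/ω = 192679/100.7 = 1910 N·m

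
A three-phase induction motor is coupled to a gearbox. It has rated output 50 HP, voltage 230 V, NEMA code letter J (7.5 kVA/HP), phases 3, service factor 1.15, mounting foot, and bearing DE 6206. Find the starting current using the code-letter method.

941 A

S_LR = 7.5 × 50 = 375 kVA
I_LR = S_LR/(√3·V_L) = 375000/(1.732×230) = 941 A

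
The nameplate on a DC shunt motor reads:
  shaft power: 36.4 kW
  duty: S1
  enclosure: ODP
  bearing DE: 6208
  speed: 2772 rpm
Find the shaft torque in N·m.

ω = 2π × 2772/60 = 290.3 rad/s
τ = P/ω = 36400/290.3 = 125 N·m

125 N·m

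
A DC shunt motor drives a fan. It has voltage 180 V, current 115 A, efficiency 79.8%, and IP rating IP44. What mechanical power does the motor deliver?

P_in = V·I = 180 × 115 = 20700 W
P_out = η·P_in = 0.798 × 20700 = 16519 W

16.5 kW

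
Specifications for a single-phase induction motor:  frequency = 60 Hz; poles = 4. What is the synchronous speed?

1800 rpm

n_s = 120f/p = 120×60/4 = 1800 rpm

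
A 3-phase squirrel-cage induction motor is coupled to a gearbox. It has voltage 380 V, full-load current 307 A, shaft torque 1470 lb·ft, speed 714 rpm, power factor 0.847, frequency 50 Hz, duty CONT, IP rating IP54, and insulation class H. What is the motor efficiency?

87.1 %

τ = 1470 lb·ft × 1.356 = 1993 N·m
ω = 2π × 714/60 = 74.77 rad/s; P_out = τω = 1993 × 74.77 = 149017 W
P_in = √3·V_L·I_L·cosφ = 1.732 × 380 × 307 × 0.847 = 171141 W
η = P_out / P_in = 149017 / 171141 = 0.871 = 87.1%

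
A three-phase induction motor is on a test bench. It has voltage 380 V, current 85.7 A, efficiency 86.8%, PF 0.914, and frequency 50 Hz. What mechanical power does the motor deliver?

P_in = √3·V·I·cosφ = 1.732 × 380 × 85.7 × 0.914 = 51554 W
P_out = η·P_in = 0.868 × 51554 = 44749 W

44.7 kW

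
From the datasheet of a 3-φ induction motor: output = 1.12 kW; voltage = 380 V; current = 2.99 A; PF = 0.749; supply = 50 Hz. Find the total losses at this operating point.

P_in = √3·V·I·cosφ = 1.732×380×2.99×0.749 = 1474 W
P_out = 1120 W
Losses = P_in − P_out = 1474 − 1120 = 354 W

354 W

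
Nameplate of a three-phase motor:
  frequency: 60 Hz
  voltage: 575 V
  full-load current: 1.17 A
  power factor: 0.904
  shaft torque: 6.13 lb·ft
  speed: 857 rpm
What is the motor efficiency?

70.8 %

τ = 6.13 lb·ft × 1.356 = 8.312 N·m
ω = 2π × 857/60 = 89.74 rad/s; P_out = τω = 8.312 × 89.74 = 746 W
P_in = √3·V_L·I_L·cosφ = 1.732 × 575 × 1.17 × 0.904 = 1053 W
η = P_out / P_in = 746 / 1053 = 0.708 = 70.8%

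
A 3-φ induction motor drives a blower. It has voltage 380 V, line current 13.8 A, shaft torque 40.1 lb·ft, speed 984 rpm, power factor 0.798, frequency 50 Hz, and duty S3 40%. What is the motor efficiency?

τ = 40.1 lb·ft × 1.356 = 54.38 N·m
ω = 2π × 984/60 = 103 rad/s; P_out = τω = 54.38 × 103 = 5601 W
P_in = √3·V_L·I_L·cosφ = 1.732 × 380 × 13.8 × 0.798 = 7248 W
η = P_out / P_in = 5601 / 7248 = 0.773 = 77.3%

77.3 %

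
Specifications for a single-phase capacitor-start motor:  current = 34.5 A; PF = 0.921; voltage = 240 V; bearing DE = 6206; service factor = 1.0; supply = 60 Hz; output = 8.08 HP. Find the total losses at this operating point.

1600 W

P_in = V·I·cosφ = 240×34.5×0.921 = 7626 W
P_out = 8.08×746 = 6028 W
Losses = P_in − P_out = 7626 − 6028 = 1598 W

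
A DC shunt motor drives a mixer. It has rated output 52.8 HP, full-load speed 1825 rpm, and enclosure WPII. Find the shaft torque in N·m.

206 N·m

P_out = 52.8 × 746 = 39389 W
ω = 2π × 1825/60 = 191.1 rad/s
τ = P_out/ω = 39389/191.1 = 206 N·m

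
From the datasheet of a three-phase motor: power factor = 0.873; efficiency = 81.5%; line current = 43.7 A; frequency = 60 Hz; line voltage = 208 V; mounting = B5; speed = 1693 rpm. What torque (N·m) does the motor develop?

63.2 N·m

P_in = √3·V·I·cosφ = 1.732 × 208 × 43.7 × 0.873 = 13744 W
P_out = η·P_in = 0.815 × 13744 = 11201 W
n = 1693 rpm
ω = 2π×1693/60 = 177.3 rad/s
τ = P_out/ω = 11201/177.3 = 63.2 N·m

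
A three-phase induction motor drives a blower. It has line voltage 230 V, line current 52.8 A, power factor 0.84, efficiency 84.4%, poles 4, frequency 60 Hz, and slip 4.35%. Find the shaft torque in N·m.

P_in = √3·V·I·cosφ = 1.732 × 230 × 52.8 × 0.84 = 17668 W
P_out = η·P_in = 0.844 × 17668 = 14912 W
n_s = 120×60/4 = 1800 rpm; n = 1800×(1−0.0435) = 1722 rpm
ω = 2π×1722/60 = 180.3 rad/s
τ = P_out/ω = 14912/180.3 = 82.7 N·m

82.7 N·m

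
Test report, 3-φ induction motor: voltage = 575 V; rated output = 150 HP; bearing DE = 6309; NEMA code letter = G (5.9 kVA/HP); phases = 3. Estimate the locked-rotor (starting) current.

889 A

S_LR = 5.9 × 150 = 885 kVA
I_LR = S_LR/(√3·V_L) = 885000/(1.732×575) = 889 A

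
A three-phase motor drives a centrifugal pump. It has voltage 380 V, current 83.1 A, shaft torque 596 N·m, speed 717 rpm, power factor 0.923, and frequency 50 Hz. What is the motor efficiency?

88.6 %

ω = 2π × 717/60 = 75.08 rad/s; P_out = τω = 596 × 75.08 = 44748 W
P_in = √3·V_L·I_L·cosφ = 1.732 × 380 × 83.1 × 0.923 = 50482 W
η = P_out / P_in = 44748 / 50482 = 0.886 = 88.6%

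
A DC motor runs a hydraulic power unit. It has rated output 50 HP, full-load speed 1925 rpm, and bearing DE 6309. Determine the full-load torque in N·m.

P_out = 50 × 746 = 37300 W
ω = 2π × 1925/60 = 201.6 rad/s
τ = P_out/ω = 37300/201.6 = 185 N·m

185 N·m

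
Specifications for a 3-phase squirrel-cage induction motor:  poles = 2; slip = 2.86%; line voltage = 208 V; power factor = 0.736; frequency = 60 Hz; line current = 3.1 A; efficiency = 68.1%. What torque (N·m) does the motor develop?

P_in = √3·V·I·cosφ = 1.732 × 208 × 3.1 × 0.736 = 822 W
P_out = η·P_in = 0.681 × 822 = 560 W
n_s = 120×60/2 = 3600 rpm; n = 3600×(1−0.0286) = 3497 rpm
ω = 2π×3497/60 = 366.2 rad/s
τ = P_out/ω = 560/366.2 = 1.53 N·m

1.53 N·m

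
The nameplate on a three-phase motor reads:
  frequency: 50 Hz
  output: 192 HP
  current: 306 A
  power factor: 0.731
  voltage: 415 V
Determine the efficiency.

89.1 %

P_out = 192 × 746 = 143232 W
P_in = √3·V_L·I_L·cosφ = 1.732 × 415 × 306 × 0.731 = 160781 W
η = P_out / P_in = 143232 / 160781 = 0.891 = 89.1%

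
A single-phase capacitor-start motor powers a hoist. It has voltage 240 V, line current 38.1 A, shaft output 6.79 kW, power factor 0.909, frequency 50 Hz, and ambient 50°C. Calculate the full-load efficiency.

81.7 %

P_out = 6.79 kW = 6790 W
P_in = V·I·cosφ = 240 × 38.1 × 0.909 = 8312 W
η = P_out / P_in = 6790 / 8312 = 0.817 = 81.7%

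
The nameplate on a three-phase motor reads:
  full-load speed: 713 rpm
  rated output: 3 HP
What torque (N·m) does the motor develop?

P_out = 3 × 746 = 2238 W
ω = 2π × 713/60 = 74.67 rad/s
τ = P_out/ω = 2238/74.67 = 30 N·m

30 N·m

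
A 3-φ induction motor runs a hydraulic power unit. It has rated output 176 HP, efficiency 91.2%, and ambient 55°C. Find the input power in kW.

P_out = 176 × 746 = 131296 W
P_in = P_out/η = 131296/0.912 = 143965 W = 144 kW

144 kW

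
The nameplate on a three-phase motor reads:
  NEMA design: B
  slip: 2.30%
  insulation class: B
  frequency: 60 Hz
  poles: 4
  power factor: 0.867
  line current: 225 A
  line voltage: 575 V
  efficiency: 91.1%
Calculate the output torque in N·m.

961 N·m

P_in = √3·V·I·cosφ = 1.732 × 575 × 225 × 0.867 = 194275 W
P_out = η·P_in = 0.911 × 194275 = 176985 W
n_s = 120×60/4 = 1800 rpm; n = 1800×(1−0.023) = 1759 rpm
ω = 2π×1759/60 = 184.2 rad/s
τ = P_out/ω = 176985/184.2 = 961 N·m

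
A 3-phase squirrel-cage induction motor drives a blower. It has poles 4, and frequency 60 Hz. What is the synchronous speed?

n_s = 120f/p = 120×60/4 = 1800 rpm

1800 rpm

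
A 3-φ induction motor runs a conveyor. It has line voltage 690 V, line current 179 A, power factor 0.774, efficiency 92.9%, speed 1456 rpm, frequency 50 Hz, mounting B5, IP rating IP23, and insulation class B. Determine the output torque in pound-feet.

P_in = √3·V·I·cosφ = 1.732 × 690 × 179 × 0.774 = 165574 W
P_out = η·P_in = 0.929 × 165574 = 153818 W
n = 1456 rpm
ω = 2π×1456/60 = 152.5 rad/s
τ = P_out/ω = 153818/152.5 = 1009 N·m
In lb·ft: 1009/1.356 = 744 lb·ft

744 lb·ft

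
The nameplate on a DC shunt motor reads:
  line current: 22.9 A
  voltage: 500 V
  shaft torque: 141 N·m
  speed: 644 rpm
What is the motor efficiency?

83.0 %

ω = 2π × 644/60 = 67.44 rad/s; P_out = τω = 141 × 67.44 = 9509 W
P_in = V·I = 500 × 22.9 = 11450 W
η = P_out / P_in = 9509 / 11450 = 0.830 = 83.0%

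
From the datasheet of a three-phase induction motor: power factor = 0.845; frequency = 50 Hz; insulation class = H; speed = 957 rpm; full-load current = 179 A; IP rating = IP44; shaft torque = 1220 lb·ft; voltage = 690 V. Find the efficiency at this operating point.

τ = 1220 lb·ft × 1.356 = 1654 N·m
ω = 2π × 957/60 = 100.2 rad/s; P_out = τω = 1654 × 100.2 = 165731 W
P_in = √3·V_L·I_L·cosφ = 1.732 × 690 × 179 × 0.845 = 180762 W
η = P_out / P_in = 165731 / 180762 = 0.917 = 91.7%

91.7 %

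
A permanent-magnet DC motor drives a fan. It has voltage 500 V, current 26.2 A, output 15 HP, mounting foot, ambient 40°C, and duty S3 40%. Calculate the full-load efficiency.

85.4 %

P_out = 15 × 746 = 11190 W
P_in = V·I = 500 × 26.2 = 13100 W
η = P_out / P_in = 11190 / 13100 = 0.854 = 85.4%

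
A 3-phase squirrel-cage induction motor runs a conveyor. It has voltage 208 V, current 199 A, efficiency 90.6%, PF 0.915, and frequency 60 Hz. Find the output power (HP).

P_in = √3·V·I·cosφ = 1.732 × 208 × 199 × 0.915 = 65597 W
P_out = η·P_in = 0.906 × 65597 = 59431 W
= 59431/746 = 79.7 HP

79.7 HP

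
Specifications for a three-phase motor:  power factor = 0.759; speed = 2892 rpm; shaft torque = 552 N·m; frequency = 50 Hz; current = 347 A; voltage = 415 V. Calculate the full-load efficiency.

88.3 %

ω = 2π × 2892/60 = 302.8 rad/s; P_out = τω = 552 × 302.8 = 167146 W
P_in = √3·V_L·I_L·cosφ = 1.732 × 415 × 347 × 0.759 = 189307 W
η = P_out / P_in = 167146 / 189307 = 0.883 = 88.3%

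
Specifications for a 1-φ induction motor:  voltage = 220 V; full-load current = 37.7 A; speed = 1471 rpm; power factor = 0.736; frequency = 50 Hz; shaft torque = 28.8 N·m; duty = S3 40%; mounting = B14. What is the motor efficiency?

ω = 2π × 1471/60 = 154 rad/s; P_out = τω = 28.8 × 154 = 4435 W
P_in = V·I·cosφ = 220 × 37.7 × 0.736 = 6104 W
η = P_out / P_in = 4435 / 6104 = 0.727 = 72.7%

72.7 %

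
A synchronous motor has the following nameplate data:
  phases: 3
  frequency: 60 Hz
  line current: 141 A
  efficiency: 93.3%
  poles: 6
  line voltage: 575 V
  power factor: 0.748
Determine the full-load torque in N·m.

P_in = √3·V·I·cosφ = 1.732 × 575 × 141 × 0.748 = 105036 W
P_out = η·P_in = 0.933 × 105036 = 97999 W
n = n_s = 120×60/6 = 1200 rpm (synchronous)
ω = 2π×1200/60 = 125.7 rad/s
τ = P_out/ω = 97999/125.7 = 780 N·m

780 N·m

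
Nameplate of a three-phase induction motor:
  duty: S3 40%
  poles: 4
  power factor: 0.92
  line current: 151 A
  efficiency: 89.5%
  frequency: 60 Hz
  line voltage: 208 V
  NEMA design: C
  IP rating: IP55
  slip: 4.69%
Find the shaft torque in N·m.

249 N·m

P_in = √3·V·I·cosφ = 1.732 × 208 × 151 × 0.92 = 50047 W
P_out = η·P_in = 0.895 × 50047 = 44792 W
n_s = 120×60/4 = 1800 rpm; n = 1800×(1−0.0469) = 1716 rpm
ω = 2π×1716/60 = 179.7 rad/s
τ = P_out/ω = 44792/179.7 = 249 N·m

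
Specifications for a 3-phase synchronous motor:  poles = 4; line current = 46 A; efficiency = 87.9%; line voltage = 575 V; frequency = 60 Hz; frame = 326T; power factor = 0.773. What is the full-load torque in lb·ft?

122 lb·ft

P_in = √3·V·I·cosφ = 1.732 × 575 × 46 × 0.773 = 35412 W
P_out = η·P_in = 0.879 × 35412 = 31127 W
n = n_s = 120×60/4 = 1800 rpm (synchronous)
ω = 2π×1800/60 = 188.5 rad/s
τ = P_out/ω = 31127/188.5 = 165.1 N·m
In lb·ft: 165.1/1.356 = 122 lb·ft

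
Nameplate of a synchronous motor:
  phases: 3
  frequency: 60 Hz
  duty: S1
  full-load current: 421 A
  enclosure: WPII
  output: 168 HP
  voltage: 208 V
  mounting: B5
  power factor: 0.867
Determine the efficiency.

P_out = 168 × 746 = 125328 W
P_in = √3·V_L·I_L·cosφ = 1.732 × 208 × 421 × 0.867 = 131496 W
η = P_out / P_in = 125328 / 131496 = 0.953 = 95.3%

95.3 %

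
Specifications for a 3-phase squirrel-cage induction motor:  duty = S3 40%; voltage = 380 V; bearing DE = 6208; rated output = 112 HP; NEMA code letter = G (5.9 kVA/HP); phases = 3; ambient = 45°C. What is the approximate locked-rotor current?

S_LR = 5.9 × 112 = 660.8 kVA
I_LR = S_LR/(√3·V_L) = 660800/(1.732×380) = 1000 A

1000 A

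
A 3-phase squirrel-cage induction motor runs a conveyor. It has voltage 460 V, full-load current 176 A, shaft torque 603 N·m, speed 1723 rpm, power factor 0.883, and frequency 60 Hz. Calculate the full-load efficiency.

ω = 2π × 1723/60 = 180.4 rad/s; P_out = τω = 603 × 180.4 = 108781 W
P_in = √3·V_L·I_L·cosφ = 1.732 × 460 × 176 × 0.883 = 123817 W
η = P_out / P_in = 108781 / 123817 = 0.879 = 87.9%

87.9 %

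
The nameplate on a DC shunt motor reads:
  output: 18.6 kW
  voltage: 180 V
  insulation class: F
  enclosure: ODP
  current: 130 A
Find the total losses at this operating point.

4800 W

P_in = V·I = 180×130 = 23400 W
P_out = 18600 W
Losses = P_in − P_out = 23400 − 18600 = 4800 W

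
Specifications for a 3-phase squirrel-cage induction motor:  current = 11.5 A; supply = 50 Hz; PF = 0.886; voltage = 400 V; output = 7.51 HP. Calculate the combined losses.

1460 W

P_in = √3·V·I·cosφ = 1.732×400×11.5×0.886 = 7059 W
P_out = 7.51×746 = 5602 W
Losses = P_in − P_out = 7059 − 5602 = 1457 W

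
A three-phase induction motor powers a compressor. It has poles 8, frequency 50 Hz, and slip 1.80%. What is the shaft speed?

736 rpm

n_s = 120f/p = 120×50/8 = 750 rpm
n = n_s(1 − s) = 750 × (1 − 0.018) = 736 rpm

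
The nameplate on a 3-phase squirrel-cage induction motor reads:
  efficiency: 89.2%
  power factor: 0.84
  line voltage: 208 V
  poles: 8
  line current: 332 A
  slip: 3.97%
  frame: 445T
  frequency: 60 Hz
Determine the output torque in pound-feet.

P_in = √3·V·I·cosφ = 1.732 × 208 × 332 × 0.84 = 100468 W
P_out = η·P_in = 0.892 × 100468 = 89617 W
n_s = 120×60/8 = 900 rpm; n = 900×(1−0.0397) = 864 rpm
ω = 2π×864/60 = 90.48 rad/s
τ = P_out/ω = 89617/90.48 = 990.5 N·m
In lb·ft: 990.5/1.356 = 730 lb·ft

730 lb·ft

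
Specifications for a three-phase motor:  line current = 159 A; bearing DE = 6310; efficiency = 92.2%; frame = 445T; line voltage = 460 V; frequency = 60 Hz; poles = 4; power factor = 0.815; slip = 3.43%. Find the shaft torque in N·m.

P_in = √3·V·I·cosφ = 1.732 × 460 × 159 × 0.815 = 103243 W
P_out = η·P_in = 0.922 × 103243 = 95190 W
n_s = 120×60/4 = 1800 rpm; n = 1800×(1−0.0343) = 1738 rpm
ω = 2π×1738/60 = 182 rad/s
τ = P_out/ω = 95190/182 = 523 N·m

523 N·m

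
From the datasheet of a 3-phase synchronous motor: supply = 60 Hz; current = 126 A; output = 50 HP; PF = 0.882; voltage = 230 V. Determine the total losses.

6970 W

P_in = √3·V·I·cosφ = 1.732×230×126×0.882 = 44271 W
P_out = 50×746 = 37300 W
Losses = P_in − P_out = 44271 − 37300 = 6971 W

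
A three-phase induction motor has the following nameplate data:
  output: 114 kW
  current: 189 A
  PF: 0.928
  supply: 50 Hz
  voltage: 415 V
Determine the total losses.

12.1 kW

P_in = √3·V·I·cosφ = 1.732×415×189×0.928 = 126068 W
P_out = 114000 W
Losses = P_in − P_out = 126068 − 114000 = 12068 W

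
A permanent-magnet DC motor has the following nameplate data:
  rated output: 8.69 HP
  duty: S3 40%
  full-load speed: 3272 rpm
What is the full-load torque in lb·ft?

P_out = 8.69 × 746 = 6483 W
ω = 2π × 3272/60 = 342.6 rad/s
τ = P_out/ω = 6483/342.6 = 18.92 N·m
In lb·ft: 18.92/1.356 = 14 lb·ft

14 lb·ft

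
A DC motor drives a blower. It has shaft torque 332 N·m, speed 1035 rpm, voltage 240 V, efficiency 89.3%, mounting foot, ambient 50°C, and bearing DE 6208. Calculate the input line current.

ω = 2π×1035/60 = 108.4 rad/s; P_out = τω = 332 × 108.4 = 35989 W
P_in = P_out / η = 35989 / 0.893 = 40301 W
I = P_in / V = 40301 / 240 = 168 A

168 A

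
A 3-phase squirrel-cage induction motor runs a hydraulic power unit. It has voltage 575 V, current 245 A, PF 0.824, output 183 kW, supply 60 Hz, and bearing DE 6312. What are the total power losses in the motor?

18100 W

P_in = √3·V·I·cosφ = 1.732×575×245×0.824 = 201052 W
P_out = 183000 W
Losses = P_in − P_out = 201052 − 183000 = 18052 W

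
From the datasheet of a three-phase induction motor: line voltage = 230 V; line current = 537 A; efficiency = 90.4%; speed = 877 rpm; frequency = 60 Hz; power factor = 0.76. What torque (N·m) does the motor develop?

P_in = √3·V·I·cosφ = 1.732 × 230 × 537 × 0.76 = 162579 W
P_out = η·P_in = 0.904 × 162579 = 146971 W
n = 877 rpm
ω = 2π×877/60 = 91.84 rad/s
τ = P_out/ω = 146971/91.84 = 1600 N·m

1600 N·m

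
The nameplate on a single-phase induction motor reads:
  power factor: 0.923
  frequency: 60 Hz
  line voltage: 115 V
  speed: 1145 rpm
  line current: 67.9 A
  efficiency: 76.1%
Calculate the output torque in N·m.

45.7 N·m

P_in = V·I·cosφ = 115 × 67.9 × 0.923 = 7207 W
P_out = η·P_in = 0.761 × 7207 = 5485 W
n = 1145 rpm
ω = 2π×1145/60 = 119.9 rad/s
τ = P_out/ω = 5485/119.9 = 45.7 N·m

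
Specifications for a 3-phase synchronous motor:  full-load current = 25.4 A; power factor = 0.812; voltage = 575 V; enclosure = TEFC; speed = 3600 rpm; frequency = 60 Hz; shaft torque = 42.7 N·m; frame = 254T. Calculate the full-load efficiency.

ω = 2π × 3600/60 = 377 rad/s; P_out = τω = 42.7 × 377 = 16098 W
P_in = √3·V_L·I_L·cosφ = 1.732 × 575 × 25.4 × 0.812 = 20540 W
η = P_out / P_in = 16098 / 20540 = 0.784 = 78.4%

78.4 %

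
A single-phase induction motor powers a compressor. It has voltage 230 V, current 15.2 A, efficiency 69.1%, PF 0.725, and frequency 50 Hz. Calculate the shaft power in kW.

1.75 kW

P_in = V·I·cosφ = 230 × 15.2 × 0.725 = 2535 W
P_out = η·P_in = 0.691 × 2535 = 1752 W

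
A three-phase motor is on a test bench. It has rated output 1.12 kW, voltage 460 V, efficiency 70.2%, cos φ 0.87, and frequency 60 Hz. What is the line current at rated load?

P_out = 1.12 kW = 1120 W
P_in = P_out / η = 1120 / 0.702 = 1595 W
I_L = P_in / (√3·V_L·cosφ) = 1595 / (1.732 × 460 × 0.87) = 2.3 A

2.3 A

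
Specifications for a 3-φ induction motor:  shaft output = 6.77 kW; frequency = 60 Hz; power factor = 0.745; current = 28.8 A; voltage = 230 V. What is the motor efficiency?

79.2 %

P_out = 6.77 kW = 6770 W
P_in = √3·V_L·I_L·cosφ = 1.732 × 230 × 28.8 × 0.745 = 8547 W
η = P_out / P_in = 6770 / 8547 = 0.792 = 79.2%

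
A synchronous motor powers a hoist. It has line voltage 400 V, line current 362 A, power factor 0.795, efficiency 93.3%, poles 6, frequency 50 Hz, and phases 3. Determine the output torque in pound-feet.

1310 lb·ft

P_in = √3·V·I·cosφ = 1.732 × 400 × 362 × 0.795 = 199381 W
P_out = η·P_in = 0.933 × 199381 = 186022 W
n = n_s = 120×50/6 = 1000 rpm (synchronous)
ω = 2π×1000/60 = 104.7 rad/s
τ = P_out/ω = 186022/104.7 = 1777 N·m
In lb·ft: 1777/1.356 = 1310 lb·ft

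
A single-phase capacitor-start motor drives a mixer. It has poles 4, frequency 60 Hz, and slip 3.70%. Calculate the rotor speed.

1733 rpm

n_s = 120f/p = 120×60/4 = 1800 rpm
n = n_s(1 − s) = 1800 × (1 − 0.037) = 1733 rpm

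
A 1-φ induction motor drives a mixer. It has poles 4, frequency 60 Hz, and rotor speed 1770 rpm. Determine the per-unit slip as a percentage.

1.67 %

n_s = 120f/p = 120×60/4 = 1800 rpm
s = (n_s − n)/n_s = (1800 − 1770)/1800 = 0.0167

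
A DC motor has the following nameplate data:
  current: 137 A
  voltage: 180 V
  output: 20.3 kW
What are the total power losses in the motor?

4.36 kW

P_in = V·I = 180×137 = 24660 W
P_out = 20300 W
Losses = P_in − P_out = 24660 − 20300 = 4360 W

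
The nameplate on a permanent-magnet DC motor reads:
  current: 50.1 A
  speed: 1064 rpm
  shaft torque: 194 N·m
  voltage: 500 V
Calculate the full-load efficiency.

86.3 %

ω = 2π × 1064/60 = 111.4 rad/s; P_out = τω = 194 × 111.4 = 21612 W
P_in = V·I = 500 × 50.1 = 25050 W
η = P_out / P_in = 21612 / 25050 = 0.863 = 86.3%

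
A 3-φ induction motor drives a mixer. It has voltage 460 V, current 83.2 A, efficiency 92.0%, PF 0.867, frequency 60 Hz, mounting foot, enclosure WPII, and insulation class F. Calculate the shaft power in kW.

P_in = √3·V·I·cosφ = 1.732 × 460 × 83.2 × 0.867 = 57471 W
P_out = η·P_in = 0.92 × 57471 = 52873 W

52.9 kW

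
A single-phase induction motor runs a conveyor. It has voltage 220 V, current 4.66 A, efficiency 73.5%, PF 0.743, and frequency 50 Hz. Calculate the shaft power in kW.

P_in = V·I·cosφ = 220 × 4.66 × 0.743 = 762 W
P_out = η·P_in = 0.735 × 762 = 560 W

0.56 kW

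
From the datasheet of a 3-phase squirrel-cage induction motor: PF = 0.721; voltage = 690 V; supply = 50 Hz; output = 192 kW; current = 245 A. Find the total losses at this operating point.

P_in = √3·V·I·cosφ = 1.732×690×245×0.721 = 211105 W
P_out = 192000 W
Losses = P_in − P_out = 211105 − 192000 = 19105 W

19.1 kW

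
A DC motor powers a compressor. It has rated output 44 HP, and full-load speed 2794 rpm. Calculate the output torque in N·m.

112 N·m

P_out = 44 × 746 = 32824 W
ω = 2π × 2794/60 = 292.6 rad/s
τ = P_out/ω = 32824/292.6 = 112 N·m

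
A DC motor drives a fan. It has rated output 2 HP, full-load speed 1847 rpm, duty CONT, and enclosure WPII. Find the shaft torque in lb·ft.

5.69 lb·ft

P_out = 2 × 746 = 1492 W
ω = 2π × 1847/60 = 193.4 rad/s
τ = P_out/ω = 1492/193.4 = 7.715 N·m
In lb·ft: 7.715/1.356 = 5.69 lb·ft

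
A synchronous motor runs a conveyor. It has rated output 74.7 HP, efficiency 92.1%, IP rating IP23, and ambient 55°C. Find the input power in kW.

60.5 kW

P_out = 74.7 × 746 = 55726 W
P_in = P_out/η = 55726/0.921 = 60506 W = 60.5 kW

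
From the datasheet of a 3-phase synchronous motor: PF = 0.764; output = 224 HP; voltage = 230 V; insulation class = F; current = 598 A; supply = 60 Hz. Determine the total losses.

P_in = √3·V·I·cosφ = 1.732×230×598×0.764 = 182000 W
P_out = 224×746 = 167104 W
Losses = P_in − P_out = 182000 − 167104 = 14896 W

14900 W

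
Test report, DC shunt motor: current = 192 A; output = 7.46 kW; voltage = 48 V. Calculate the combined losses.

P_in = V·I = 48×192 = 9216 W
P_out = 7460 W
Losses = P_in − P_out = 9216 − 7460 = 1756 W

1760 W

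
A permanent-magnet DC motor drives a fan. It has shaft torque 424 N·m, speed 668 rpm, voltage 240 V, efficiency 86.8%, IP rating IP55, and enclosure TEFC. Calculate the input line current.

ω = 2π×668/60 = 69.95 rad/s; P_out = τω = 424 × 69.95 = 29659 W
P_in = P_out / η = 29659 / 0.868 = 34169 W
I = P_in / V = 34169 / 240 = 142 A

142 A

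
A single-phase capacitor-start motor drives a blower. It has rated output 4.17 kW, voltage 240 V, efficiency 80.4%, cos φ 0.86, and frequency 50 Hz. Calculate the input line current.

25.1 A

P_out = 4.17 kW = 4170 W
P_in = P_out / η = 4170 / 0.804 = 5187 W
I = P_in / (V·cosφ) = 5187 / (240 × 0.86) = 25.1 A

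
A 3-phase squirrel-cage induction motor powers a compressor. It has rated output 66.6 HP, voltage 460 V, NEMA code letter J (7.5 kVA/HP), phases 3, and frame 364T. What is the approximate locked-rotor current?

S_LR = 7.5 × 66.6 = 499.5 kVA
I_LR = S_LR/(√3·V_L) = 499500/(1.732×460) = 627 A

627 A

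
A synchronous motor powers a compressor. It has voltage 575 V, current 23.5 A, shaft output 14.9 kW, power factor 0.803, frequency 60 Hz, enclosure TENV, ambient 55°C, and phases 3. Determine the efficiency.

P_out = 14.9 kW = 14900 W
P_in = √3·V_L·I_L·cosφ = 1.732 × 575 × 23.5 × 0.803 = 18793 W
η = P_out / P_in = 14900 / 18793 = 0.793 = 79.3%

79.3 %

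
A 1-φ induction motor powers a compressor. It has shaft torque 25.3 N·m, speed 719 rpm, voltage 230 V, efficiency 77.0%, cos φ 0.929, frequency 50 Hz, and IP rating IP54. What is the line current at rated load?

11.6 A

ω = 2π×719/60 = 75.29 rad/s; P_out = τω = 25.3 × 75.29 = 1905 W
P_in = P_out / η = 1905 / 0.770 = 2474 W
I = P_in / (V·cosφ) = 2474 / (230 × 0.929) = 11.6 A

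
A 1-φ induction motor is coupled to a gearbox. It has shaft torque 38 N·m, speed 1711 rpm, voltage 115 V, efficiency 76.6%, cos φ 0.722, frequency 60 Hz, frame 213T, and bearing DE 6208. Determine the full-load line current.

ω = 2π×1711/60 = 179.2 rad/s; P_out = τω = 38 × 179.2 = 6810 W
P_in = P_out / η = 6810 / 0.766 = 8890 W
I = P_in / (V·cosφ) = 8890 / (115 × 0.722) = 107 A

107 A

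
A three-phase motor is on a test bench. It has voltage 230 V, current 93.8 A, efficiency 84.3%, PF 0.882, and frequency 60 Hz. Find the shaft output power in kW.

P_in = √3·V·I·cosφ = 1.732 × 230 × 93.8 × 0.882 = 32957 W
P_out = η·P_in = 0.843 × 32957 = 27783 W

27.8 kW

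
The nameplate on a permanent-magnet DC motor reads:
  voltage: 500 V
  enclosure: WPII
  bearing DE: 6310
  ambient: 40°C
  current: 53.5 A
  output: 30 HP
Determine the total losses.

4.37 kW

P_in = V·I = 500×53.5 = 26750 W
P_out = 30×746 = 22380 W
Losses = P_in − P_out = 26750 − 22380 = 4370 W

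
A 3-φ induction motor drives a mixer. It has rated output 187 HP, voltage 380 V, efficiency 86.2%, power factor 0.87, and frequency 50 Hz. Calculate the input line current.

P_out = 187 × 746 = 139502 W
P_in = P_out / η = 139502 / 0.862 = 161835 W
I_L = P_in / (√3·V_L·cosφ) = 161835 / (1.732 × 380 × 0.87) = 283 A

283 A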